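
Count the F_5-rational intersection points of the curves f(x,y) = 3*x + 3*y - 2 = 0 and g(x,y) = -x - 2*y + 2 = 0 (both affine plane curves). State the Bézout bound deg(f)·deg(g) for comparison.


Common zeros: {(1, 3)}; count = 1; Bézout bound = 1.

deg(f) = 1, deg(g) = 1, so Bézout bound = 1.
Scan x ∈ F_5. For each x, list the y ∈ F_5 with f(x, y) ≡ 0 and those with g(x, y) ≡ 0 (mod 5); the common zeros in that column are the intersection.
  x = 0: f ≡ 0 at y ∈ {4}; g ≡ 0 at y ∈ {1}; common: ∅.
  x = 1: f ≡ 0 at y ∈ {3}; g ≡ 0 at y ∈ {3}; common: {3}.
  x = 2: f ≡ 0 at y ∈ {2}; g ≡ 0 at y ∈ {0}; common: ∅.
  x = 3: f ≡ 0 at y ∈ {1}; g ≡ 0 at y ∈ {2}; common: ∅.
  x = 4: f ≡ 0 at y ∈ {0}; g ≡ 0 at y ∈ {4}; common: ∅.
Collecting: common zeros = {(1, 3)}, so the count is 1.
Comparison with the Bézout bound: 1 ≤ 1 = deg(f)·deg(g), as expected for curves with no common component (the bound is attained).


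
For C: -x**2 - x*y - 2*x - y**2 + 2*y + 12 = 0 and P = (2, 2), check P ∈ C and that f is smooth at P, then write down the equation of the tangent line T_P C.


Tangent line at P: -8*x - 4*y + 24 = 0.

Step 1: f(2, 2) = 0, so P lies on C.
Step 2: partial derivatives
  f_x(x, y) = -2*x - y - 2, f_y(x, y) = -x - 2*y + 2.
  f_x(P) = -8, f_y(P) = -4 (gradient nonzero, so P is smooth).
Step 3: tangent line at P: -8·(x − 2) + -4·(y − 2) = 0.
Expanding: -8*x - 4*y + 24 = 0.


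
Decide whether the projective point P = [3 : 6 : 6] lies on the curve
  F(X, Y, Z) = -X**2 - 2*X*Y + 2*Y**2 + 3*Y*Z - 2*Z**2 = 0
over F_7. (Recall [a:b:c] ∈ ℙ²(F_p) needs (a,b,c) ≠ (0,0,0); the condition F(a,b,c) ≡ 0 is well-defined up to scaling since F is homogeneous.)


F(3,6,6) ≡ 0 (mod 7); P is on the curve.

Evaluate F(3, 6, 6) term-by-term (mod 7).
  -X**2 ↦ -1·9·1·1 = -9
  -2*X*Y ↦ -2·3·6·1 = -36
  2*Y**2 ↦ 2·1·36·1 = 72
  3*Y*Z ↦ 3·1·6·6 = 108
  -2*Z**2 ↦ -2·1·1·36 = -72
Sum: F(3, 6, 6) = (-9) + (-36) + (72) + (108) + (-72) = 63.
Reducing mod 7: 63 ≡ 0 (mod 7).
Since F(a, b, c) ≡ 0 (mod 7), P lies on the curve.


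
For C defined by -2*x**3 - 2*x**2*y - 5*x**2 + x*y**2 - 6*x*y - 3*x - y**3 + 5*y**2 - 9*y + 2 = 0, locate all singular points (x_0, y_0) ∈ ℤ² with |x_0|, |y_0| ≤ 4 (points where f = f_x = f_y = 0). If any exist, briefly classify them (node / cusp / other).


Singular points: {(-1, 1)}; classification: node.

Compute partial derivatives:
  f_x = -6*x**2 - 4*x*y - 10*x + y**2 - 6*y - 3.
  f_y = -2*x**2 + 2*x*y - 6*x - 3*y**2 + 10*y - 9.
Scan x_0 ∈ {−4, ..., 4}. For each x_0, f_y(x_0, y) is a polynomial in y; find its integer roots y ∈ {−4, ..., 4}, then test f_x and f at those candidates.
  x = -4: f_y(-4, y) = -3*y**2 + 2*y - 17; no integer root y with |y| ≤ 4.
  x = -3: f_y(-3, y) = -3*y**2 + 4*y - 9; no integer root y with |y| ≤ 4.
  x = -2: f_y(-2, y) = -3*y**2 + 6*y - 5; no integer root y with |y| ≤ 4.
  x = -1: f_y(-1, y) = -3*y**2 + 8*y - 5; vanishes at y ∈ {1}. (-1, 1): f_x = 0, f = 0 — SINGULAR.
  x = 0: f_y(0, y) = -3*y**2 + 10*y - 9; no integer root y with |y| ≤ 4.
  x = 1: f_y(1, y) = -3*y**2 + 12*y - 17; no integer root y with |y| ≤ 4.
  x = 2: f_y(2, y) = -3*y**2 + 14*y - 29; no integer root y with |y| ≤ 4.
  x = 3: f_y(3, y) = -3*y**2 + 16*y - 45; no integer root y with |y| ≤ 4.
  x = 4: f_y(4, y) = -3*y**2 + 18*y - 65; no integer root y with |y| ≤ 4.
Only singular point on the grid: (-1, 1).
Classify: substitute x = -1 + u, y = 1 + v and expand: f = -2*u**3 - 2*u**2*v - u**2 + u*v**2 - v**3 + v**2.
No constant or linear terms (consistent with a singular point). Quadratic part: -u**2 + v**2. Cubic part: -2*u**3 - 2*u**2*v + u*v**2 - v**3.
The quadratic part v**2 - u**2 = (v − u)(v + u) splits into two distinct linear factors, so there are two distinct tangent lines y − 1 = ±(x − -1) — this is a node (ordinary double point).
Classification: node.


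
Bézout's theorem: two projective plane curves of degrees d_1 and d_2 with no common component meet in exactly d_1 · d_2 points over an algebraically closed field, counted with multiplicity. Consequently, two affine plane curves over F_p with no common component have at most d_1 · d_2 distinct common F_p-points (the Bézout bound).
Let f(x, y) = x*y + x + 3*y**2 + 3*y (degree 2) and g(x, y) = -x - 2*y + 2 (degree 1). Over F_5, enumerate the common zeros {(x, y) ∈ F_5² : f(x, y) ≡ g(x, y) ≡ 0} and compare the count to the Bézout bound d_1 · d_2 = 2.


Common zeros: {(1, 3), (4, 4)}; count = 2; Bézout bound = 2.

deg(f) = 2, deg(g) = 1, so Bézout bound = 2.
Scan x ∈ F_5. For each x, list the y ∈ F_5 with f(x, y) ≡ 0 and those with g(x, y) ≡ 0 (mod 5); the common zeros in that column are the intersection.
  x = 0: f ≡ 0 at y ∈ {0, 4}; g ≡ 0 at y ∈ {1}; common: ∅.
  x = 1: f ≡ 0 at y ∈ {3, 4}; g ≡ 0 at y ∈ {3}; common: {3}.
  x = 2: f ≡ 0 at y ∈ {1, 4}; g ≡ 0 at y ∈ {0}; common: ∅.
  x = 3: f ≡ 0 at y ∈ {4}; g ≡ 0 at y ∈ {2}; common: ∅.
  x = 4: f ≡ 0 at y ∈ {2, 4}; g ≡ 0 at y ∈ {4}; common: {4}.
Collecting: common zeros = {(1, 3), (4, 4)}, so the count is 2.
Comparison with the Bézout bound: 2 ≤ 2 = deg(f)·deg(g), as expected for curves with no common component (the bound is attained).


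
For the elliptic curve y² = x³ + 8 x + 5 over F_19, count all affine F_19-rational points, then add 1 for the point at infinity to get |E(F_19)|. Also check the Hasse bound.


Affine points = {(0, 9), (0, 10), (4, 5), (4, 14), (7, 9), (7, 10), (8, 7), (8, 12), (12, 9), (12, 10), (13, 8), (13, 11), (14, 7), (14, 12), (15, 2), (15, 17), (16, 7), (16, 12), (17, 0)}; affine count = 19; |E(F_19)| = 20.

Discriminant check: Δ ∝ 4a³ + 27b² = 4·8³ + 27·5² = 4·512 + 27·25 ≡ 6 (mod 19). Nonzero ⇒ E is nonsingular.
For each x ∈ F_19, compute rhs = x³ + 8·x + 5 mod 19, then count y ∈ F_19 with y² ≡ rhs.
  x = 0: rhs = 5, matching y values: 9, 10 (2 points).
  x = 1: rhs = 14, matching y values: none (0 points).
  x = 2: rhs = 10, matching y values: none (0 points).
  x = 3: rhs = 18, matching y values: none (0 points).
  x = 4: rhs = 6, matching y values: 5, 14 (2 points).
  x = 5: rhs = 18, matching y values: none (0 points).
  x = 6: rhs = 3, matching y values: none (0 points).
  x = 7: rhs = 5, matching y values: 9, 10 (2 points).
  x = 8: rhs = 11, matching y values: 7, 12 (2 points).
  x = 9: rhs = 8, matching y values: none (0 points).
  x = 10: rhs = 2, matching y values: none (0 points).
  x = 11: rhs = 18, matching y values: none (0 points).
  x = 12: rhs = 5, matching y values: 9, 10 (2 points).
  x = 13: rhs = 7, matching y values: 8, 11 (2 points).
  x = 14: rhs = 11, matching y values: 7, 12 (2 points).
  x = 15: rhs = 4, matching y values: 2, 17 (2 points).
  x = 16: rhs = 11, matching y values: 7, 12 (2 points).
  x = 17: rhs = 0, matching y values: 0 (1 points).
  x = 18: rhs = 15, matching y values: none (0 points).
Total affine count: 19.
Full point count |E(F_19)| = 19 + 1 = 20.
Hasse bound: |20 − (19+1)| = |0| = 0 ≤ 2√19 ≈ 8.7178 ✓.


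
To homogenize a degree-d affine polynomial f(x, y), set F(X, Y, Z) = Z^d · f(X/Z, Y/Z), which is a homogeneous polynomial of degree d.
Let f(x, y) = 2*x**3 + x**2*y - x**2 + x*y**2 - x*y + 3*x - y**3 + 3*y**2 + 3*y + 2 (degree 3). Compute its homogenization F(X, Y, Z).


F(X, Y, Z) = 2*X**3 + X**2*Y - X**2*Z + X*Y**2 - X*Y*Z + 3*X*Z**2 - Y**3 + 3*Y**2*Z + 3*Y*Z**2 + 2*Z**3

deg(f) = 3.
Substitute x = X/Z, y = Y/Z into f, then multiply by Z^3.
  monomial 2·x^3·y^0 ↦ 2·X^3·Y^0·Z^0.
  monomial 1·x^2·y^1 ↦ 1·X^2·Y^1·Z^0.
  monomial -1·x^2·y^0 ↦ -1·X^2·Y^0·Z^1.
  monomial 1·x^1·y^2 ↦ 1·X^1·Y^2·Z^0.
  monomial -1·x^1·y^1 ↦ -1·X^1·Y^1·Z^1.
  monomial 3·x^1·y^0 ↦ 3·X^1·Y^0·Z^2.
  monomial -1·x^0·y^3 ↦ -1·X^0·Y^3·Z^0.
  monomial 3·x^0·y^2 ↦ 3·X^0·Y^2·Z^1.
  monomial 3·x^0·y^1 ↦ 3·X^0·Y^1·Z^2.
  monomial 2·x^0·y^0 ↦ 2·X^0·Y^0·Z^3.
Collecting: F(X, Y, Z) = 2*X**3 + X**2*Y - X**2*Z + X*Y**2 - X*Y*Z + 3*X*Z**2 - Y**3 + 3*Y**2*Z + 3*Y*Z**2 + 2*Z**3.


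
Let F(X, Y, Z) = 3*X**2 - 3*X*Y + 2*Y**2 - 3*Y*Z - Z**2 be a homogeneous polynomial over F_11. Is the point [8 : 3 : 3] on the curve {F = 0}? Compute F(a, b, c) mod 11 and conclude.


F(8,3,3) ≡ 3 (mod 11); P is NOT on the curve.

Evaluate F(8, 3, 3) term-by-term (mod 11).
  3*X**2 ↦ 3·64·1·1 = 192
  -3*X*Y ↦ -3·8·3·1 = -72
  2*Y**2 ↦ 2·1·9·1 = 18
  -3*Y*Z ↦ -3·1·3·3 = -27
  -Z**2 ↦ -1·1·1·9 = -9
Sum: F(8, 3, 3) = (192) + (-72) + (18) + (-27) + (-9) = 102.
Reducing mod 11: 102 ≡ 3 (mod 11).
Since F(a, b, c) ≡ 3 ≠ 0 (mod 11), P does NOT lie on the curve.


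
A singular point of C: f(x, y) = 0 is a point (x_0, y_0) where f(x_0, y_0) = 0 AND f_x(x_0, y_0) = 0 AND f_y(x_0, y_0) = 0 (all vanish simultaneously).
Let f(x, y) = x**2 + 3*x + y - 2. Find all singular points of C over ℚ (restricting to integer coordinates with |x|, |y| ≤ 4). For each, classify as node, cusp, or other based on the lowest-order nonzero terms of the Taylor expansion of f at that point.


No singular points in the scanned grid; C is smooth there.

Compute partial derivatives:
  f_x = 2*x + 3.
  f_y = 1.
f_y = 1 is a nonzero constant, so f_y never vanishes: no point (x, y) can satisfy f = f_x = f_y = 0. In particular no (x, y) ∈ {−4, ..., 4}² is singular; the curve is smooth.


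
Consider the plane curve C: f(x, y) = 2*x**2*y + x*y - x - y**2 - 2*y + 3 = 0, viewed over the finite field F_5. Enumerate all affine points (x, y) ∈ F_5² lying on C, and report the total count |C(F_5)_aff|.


Affine F_5-points: {(0, 1), (0, 2), (1, 2), (1, 4), (3, 0), (3, 4)}; count = 6.

For each of the 25 pairs (x, y) ∈ F_5², evaluate f(x, y) mod 5. Record the zeros.
  x = 0: [0↦3, 1↦0, 2↦0, 3↦3, 4↦4]  zeros at y ∈ {1, 2}
  x = 1: [0↦2, 1↦2, 2↦0, 3↦1, 4↦0]  zeros at y ∈ {2, 4}
  x = 2: [0↦1, 1↦3, 2↦3, 3↦1, 4↦2]  zeros at y ∈ ∅
  x = 3: [0↦0, 1↦3, 2↦4, 3↦3, 4↦0]  zeros at y ∈ {0, 4}
  x = 4: [0↦4, 1↦2, 2↦3, 3↦2, 4↦4]  zeros at y ∈ ∅
Collecting zeros: affine points = {(0, 1), (0, 2), (1, 2), (1, 4), (3, 0), (3, 4)}.
Total count |C(F_5)_aff| = 6.


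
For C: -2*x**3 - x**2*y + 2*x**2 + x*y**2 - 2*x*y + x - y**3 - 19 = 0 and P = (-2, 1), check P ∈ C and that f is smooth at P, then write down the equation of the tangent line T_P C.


Tangent line at P: -28*x - 7*y - 49 = 0.

Step 1: f(-2, 1) = 0, so P lies on C.
Step 2: partial derivatives
  f_x(x, y) = -6*x**2 - 2*x*y + 4*x + y**2 - 2*y + 1, f_y(x, y) = -x**2 + 2*x*y - 2*x - 3*y**2.
  f_x(P) = -28, f_y(P) = -7 (gradient nonzero, so P is smooth).
Step 3: tangent line at P: -28·(x − -2) + -7·(y − 1) = 0.
Expanding: -28*x - 7*y - 49 = 0.


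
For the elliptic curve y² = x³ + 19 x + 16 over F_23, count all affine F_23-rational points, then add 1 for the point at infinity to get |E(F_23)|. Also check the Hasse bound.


Affine points = {(0, 4), (0, 19), (1, 6), (1, 17), (2, 4), (2, 19), (3, 10), (3, 13), (4, 8), (4, 15), (5, 11), (5, 12), (6, 1), (6, 22), (7, 3), (7, 20), (8, 6), (8, 17), (14, 6), (14, 17), (16, 0), (17, 10), (17, 13), (18, 7), (18, 16), (20, 1), (20, 22), (21, 4), (21, 19)}; affine count = 29; |E(F_23)| = 30.

Discriminant check: Δ ∝ 4a³ + 27b² = 4·19³ + 27·16² = 4·6859 + 27·256 ≡ 9 (mod 23). Nonzero ⇒ E is nonsingular.
For each x ∈ F_23, compute rhs = x³ + 19·x + 16 mod 23, then count y ∈ F_23 with y² ≡ rhs.
  x = 0: rhs = 16, matching y values: 4, 19 (2 points).
  x = 1: rhs = 13, matching y values: 6, 17 (2 points).
  x = 2: rhs = 16, matching y values: 4, 19 (2 points).
  x = 3: rhs = 8, matching y values: 10, 13 (2 points).
  x = 4: rhs = 18, matching y values: 8, 15 (2 points).
  x = 5: rhs = 6, matching y values: 11, 12 (2 points).
  x = 6: rhs = 1, matching y values: 1, 22 (2 points).
  x = 7: rhs = 9, matching y values: 3, 20 (2 points).
  x = 8: rhs = 13, matching y values: 6, 17 (2 points).
  x = 9: rhs = 19, matching y values: none (0 points).
  x = 10: rhs = 10, matching y values: none (0 points).
  x = 11: rhs = 15, matching y values: none (0 points).
  x = 12: rhs = 17, matching y values: none (0 points).
  x = 13: rhs = 22, matching y values: none (0 points).
  x = 14: rhs = 13, matching y values: 6, 17 (2 points).
  x = 15: rhs = 19, matching y values: none (0 points).
  x = 16: rhs = 0, matching y values: 0 (1 points).
  x = 17: rhs = 8, matching y values: 10, 13 (2 points).
  x = 18: rhs = 3, matching y values: 7, 16 (2 points).
  x = 19: rhs = 14, matching y values: none (0 points).
  x = 20: rhs = 1, matching y values: 1, 22 (2 points).
  x = 21: rhs = 16, matching y values: 4, 19 (2 points).
  x = 22: rhs = 19, matching y values: none (0 points).
Total affine count: 29.
Full point count |E(F_23)| = 29 + 1 = 30.
Hasse bound: |30 − (23+1)| = |6| = 6 ≤ 2√23 ≈ 9.5917 ✓.


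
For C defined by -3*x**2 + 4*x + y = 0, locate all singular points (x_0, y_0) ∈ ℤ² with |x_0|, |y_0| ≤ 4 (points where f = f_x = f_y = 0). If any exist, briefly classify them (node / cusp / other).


No singular points in the scanned grid; C is smooth there.

Compute partial derivatives:
  f_x = 4 - 6*x.
  f_y = 1.
f_y = 1 is a nonzero constant, so f_y never vanishes: no point (x, y) can satisfy f = f_x = f_y = 0. In particular no (x, y) ∈ {−4, ..., 4}² is singular; the curve is smooth.


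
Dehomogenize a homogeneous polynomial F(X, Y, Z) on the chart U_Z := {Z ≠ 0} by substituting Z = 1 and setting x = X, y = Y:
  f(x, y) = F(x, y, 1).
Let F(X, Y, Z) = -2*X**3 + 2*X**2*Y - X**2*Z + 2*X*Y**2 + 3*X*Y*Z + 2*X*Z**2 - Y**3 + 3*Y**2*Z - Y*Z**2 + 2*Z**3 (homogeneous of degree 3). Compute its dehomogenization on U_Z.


f(x, y) = -2*x**3 + 2*x**2*y - x**2 + 2*x*y**2 + 3*x*y + 2*x - y**3 + 3*y**2 - y + 2

On U_Z we set Z = 1. Each monomial c·X^i·Y^j·Z^k in F becomes c·x^i·y^j·1^k = c·x^i·y^j.
Substituting Z = 1: F(X, Y, 1) = -2*x**3 + 2*x**2*y - x**2 + 2*x*y**2 + 3*x*y + 2*x - y**3 + 3*y**2 - y + 2.
Note: deg(f) ≤ deg(F) = 3; strict inequality happens when F is divisible by Z (lost terms).


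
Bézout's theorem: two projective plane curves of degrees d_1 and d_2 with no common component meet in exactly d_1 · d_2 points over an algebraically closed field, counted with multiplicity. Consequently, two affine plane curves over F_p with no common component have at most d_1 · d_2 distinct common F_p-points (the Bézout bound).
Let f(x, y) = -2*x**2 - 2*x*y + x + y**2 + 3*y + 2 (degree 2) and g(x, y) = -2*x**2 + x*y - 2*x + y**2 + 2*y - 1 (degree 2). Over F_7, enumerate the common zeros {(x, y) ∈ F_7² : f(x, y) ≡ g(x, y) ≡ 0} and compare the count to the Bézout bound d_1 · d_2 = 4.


Common zeros: ∅; count = 0; Bézout bound = 4.

deg(f) = 2, deg(g) = 2, so Bézout bound = 4.
Scan x ∈ F_7. For each x, list the y ∈ F_7 with f(x, y) ≡ 0 and those with g(x, y) ≡ 0 (mod 7); the common zeros in that column are the intersection.
  x = 0: f ≡ 0 at y ∈ {5, 6}; g ≡ 0 at y ∈ {2, 3}; common: ∅.
  x = 1: f ≡ 0 at y ∈ {2, 4}; g ≡ 0 at y ∈ {5, 6}; common: ∅.
  x = 2: f ≡ 0 at y ∈ ∅; g ≡ 0 at y ∈ ∅; common: ∅.
  x = 3: f ≡ 0 at y ∈ ∅; g ≡ 0 at y ∈ ∅; common: ∅.
  x = 4: f ≡ 0 at y ∈ ∅; g ≡ 0 at y ∈ {3, 5}; common: ∅.
  x = 5: f ≡ 0 at y ∈ {1, 6}; g ≡ 0 at y ∈ ∅; common: ∅.
  x = 6: f ≡ 0 at y ∈ {4, 5}; g ≡ 0 at y ∈ ∅; common: ∅.
Collecting: common zeros = ∅, so the count is 0.
Comparison with the Bézout bound: 0 ≤ 4 = deg(f)·deg(g), as expected for curves with no common component (the affine F_7-count falls short of the bound because intersections may lie at infinity, over extension fields, or carry multiplicity).


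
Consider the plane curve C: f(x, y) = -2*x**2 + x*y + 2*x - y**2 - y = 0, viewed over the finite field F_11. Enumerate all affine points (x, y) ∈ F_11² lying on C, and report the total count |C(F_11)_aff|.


Affine F_11-points: {(0, 0), (0, 10), (1, 0), (3, 1), (4, 1), (4, 2), (6, 6), (6, 10), (9, 2), (9, 6)}; count = 10.

For each of the 121 pairs (x, y) ∈ F_11², evaluate f(x, y) mod 11. Record the zeros.
  x = 0: [0↦0, 1↦9, 2↦5, 3↦10, 4↦2, 5↦3, 6↦2, 7↦10, 8↦5, 9↦9, 10↦0]  zeros at y ∈ {0, 10}
  x = 1: [0↦0, 1↦10, 2↦7, 3↦2, 4↦6, 5↦8, 6↦8, 7↦6, 8↦2, 9↦7, 10↦10]  zeros at y ∈ {0}
  x = 2: [0↦7, 1↦7, 2↦5, 3↦1, 4↦6, 5↦9, 6↦10, 7↦9, 8↦6, 9↦1, 10↦5]  zeros at y ∈ ∅
  x = 3: [0↦10, 1↦0, 2↦10, 3↦7, 4↦2, 5↦6, 6↦8, 7↦8, 8↦6, 9↦2, 10↦7]  zeros at y ∈ {1}
  x = 4: [0↦9, 1↦0, 2↦0, 3↦9, 4↦5, 5↦10, 6↦2, 7↦3, 8↦2, 9↦10, 10↦5]  zeros at y ∈ {1, 2}
  x = 5: [0↦4, 1↦7, 2↦8, 3↦7, 4↦4, 5↦10, 6↦3, 7↦5, 8↦5, 9↦3, 10↦10]  zeros at y ∈ ∅
  x = 6: [0↦6, 1↦10, 2↦1, 3↦1, 4↦10, 5↦6, 6↦0, 7↦3, 8↦4, 9↦3, 10↦0]  zeros at y ∈ {6, 10}
  x = 7: [0↦4, 1↦9, 2↦1, 3↦2, 4↦1, 5↦9, 6↦4, 7↦8, 8↦10, 9↦10, 10↦8]  zeros at y ∈ ∅
  x = 8: [0↦9, 1↦4, 2↦8, 3↦10, 4↦10, 5↦8, 6↦4, 7↦9, 8↦1, 9↦2, 10↦1]  zeros at y ∈ ∅
  x = 9: [0↦10, 1↦6, 2↦0, 3↦3, 4↦4, 5↦3, 6↦0, 7↦6, 8↦10, 9↦1, 10↦1]  zeros at y ∈ {2, 6}
  x = 10: [0↦7, 1↦4, 2↦10, 3↦3, 4↦5, 5↦5, 6↦3, 7↦10, 8↦4, 9↦7, 10↦8]  zeros at y ∈ ∅
Collecting zeros: affine points = {(0, 0), (0, 10), (1, 0), (3, 1), (4, 1), (4, 2), (6, 6), (6, 10), (9, 2), (9, 6)}.
Total count |C(F_11)_aff| = 10.


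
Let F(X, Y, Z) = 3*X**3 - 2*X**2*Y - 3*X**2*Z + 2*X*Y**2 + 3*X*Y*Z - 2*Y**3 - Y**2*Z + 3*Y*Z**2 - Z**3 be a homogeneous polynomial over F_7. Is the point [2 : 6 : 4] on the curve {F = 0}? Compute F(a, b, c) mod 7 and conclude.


F(2,6,4) ≡ 4 (mod 7); P is NOT on the curve.

Evaluate F(2, 6, 4) term-by-term (mod 7).
  3*X**3 ↦ 3·8·1·1 = 24
  -2*X**2*Y ↦ -2·4·6·1 = -48
  -3*X**2*Z ↦ -3·4·1·4 = -48
  2*X*Y**2 ↦ 2·2·36·1 = 144
  3*X*Y*Z ↦ 3·2·6·4 = 144
  -2*Y**3 ↦ -2·1·216·1 = -432
  -Y**2*Z ↦ -1·1·36·4 = -144
  3*Y*Z**2 ↦ 3·1·6·16 = 288
  -Z**3 ↦ -1·1·1·64 = -64
Sum: F(2, 6, 4) = (24) + (-48) + (-48) + (144) + (144) + (-432) + (-144) + (288) + (-64) = -136.
Reducing mod 7: -136 ≡ 4 (mod 7).
Since F(a, b, c) ≡ 4 ≠ 0 (mod 7), P does NOT lie on the curve.


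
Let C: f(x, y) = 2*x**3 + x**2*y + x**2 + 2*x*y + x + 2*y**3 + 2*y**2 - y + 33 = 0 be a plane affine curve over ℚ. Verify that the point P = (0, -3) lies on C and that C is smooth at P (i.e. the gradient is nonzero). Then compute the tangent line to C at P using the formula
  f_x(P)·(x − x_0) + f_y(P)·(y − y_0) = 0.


Tangent line at P: -5*x + 41*y + 123 = 0.

Step 1: f(0, -3) = 0, so P lies on C.
Step 2: partial derivatives
  f_x(x, y) = 6*x**2 + 2*x*y + 2*x + 2*y + 1, f_y(x, y) = x**2 + 2*x + 6*y**2 + 4*y - 1.
  f_x(P) = -5, f_y(P) = 41 (gradient nonzero, so P is smooth).
Step 3: tangent line at P: -5·(x − 0) + 41·(y − -3) = 0.
Expanding: -5*x + 41*y + 123 = 0.


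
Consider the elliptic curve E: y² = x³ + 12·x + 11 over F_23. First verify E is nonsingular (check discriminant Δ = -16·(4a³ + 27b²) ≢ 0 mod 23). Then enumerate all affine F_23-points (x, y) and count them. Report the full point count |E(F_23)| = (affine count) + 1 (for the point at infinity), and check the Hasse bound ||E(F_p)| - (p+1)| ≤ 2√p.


Affine points = {(1, 1), (1, 22), (4, 10), (4, 13), (5, 9), (5, 14), (6, 0), (7, 1), (7, 22), (10, 2), (10, 21), (11, 5), (11, 18), (13, 8), (13, 15), (14, 5), (14, 18), (15, 1), (15, 22), (21, 5), (21, 18)}; affine count = 21; |E(F_23)| = 22.

Discriminant check: Δ ∝ 4a³ + 27b² = 4·12³ + 27·11² = 4·1728 + 27·121 ≡ 13 (mod 23). Nonzero ⇒ E is nonsingular.
For each x ∈ F_23, compute rhs = x³ + 12·x + 11 mod 23, then count y ∈ F_23 with y² ≡ rhs.
  x = 0: rhs = 11, matching y values: none (0 points).
  x = 1: rhs = 1, matching y values: 1, 22 (2 points).
  x = 2: rhs = 20, matching y values: none (0 points).
  x = 3: rhs = 5, matching y values: none (0 points).
  x = 4: rhs = 8, matching y values: 10, 13 (2 points).
  x = 5: rhs = 12, matching y values: 9, 14 (2 points).
  x = 6: rhs = 0, matching y values: 0 (1 points).
  x = 7: rhs = 1, matching y values: 1, 22 (2 points).
  x = 8: rhs = 21, matching y values: none (0 points).
  x = 9: rhs = 20, matching y values: none (0 points).
  x = 10: rhs = 4, matching y values: 2, 21 (2 points).
  x = 11: rhs = 2, matching y values: 5, 18 (2 points).
  x = 12: rhs = 20, matching y values: none (0 points).
  x = 13: rhs = 18, matching y values: 8, 15 (2 points).
  x = 14: rhs = 2, matching y values: 5, 18 (2 points).
  x = 15: rhs = 1, matching y values: 1, 22 (2 points).
  x = 16: rhs = 21, matching y values: none (0 points).
  x = 17: rhs = 22, matching y values: none (0 points).
  x = 18: rhs = 10, matching y values: none (0 points).
  x = 19: rhs = 14, matching y values: none (0 points).
  x = 20: rhs = 17, matching y values: none (0 points).
  x = 21: rhs = 2, matching y values: 5, 18 (2 points).
  x = 22: rhs = 21, matching y values: none (0 points).
Total affine count: 21.
Full point count |E(F_23)| = 21 + 1 = 22.
Hasse bound: |22 − (23+1)| = |-2| = 2 ≤ 2√23 ≈ 9.5917 ✓.


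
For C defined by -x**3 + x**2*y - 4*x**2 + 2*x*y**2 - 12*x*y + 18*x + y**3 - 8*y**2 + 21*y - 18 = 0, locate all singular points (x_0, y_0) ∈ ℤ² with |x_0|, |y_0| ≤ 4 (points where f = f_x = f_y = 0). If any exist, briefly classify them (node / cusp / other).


Singular points: {(0, 3)}; classification: node.

Compute partial derivatives:
  f_x = -3*x**2 + 2*x*y - 8*x + 2*y**2 - 12*y + 18.
  f_y = x**2 + 4*x*y - 12*x + 3*y**2 - 16*y + 21.
Scan x_0 ∈ {−4, ..., 4}. For each x_0, f_y(x_0, y) is a polynomial in y; find its integer roots y ∈ {−4, ..., 4}, then test f_x and f at those candidates.
  x = -4: f_y(-4, y) = 3*y**2 - 32*y + 85; no integer root y with |y| ≤ 4.
  x = -3: f_y(-3, y) = 3*y**2 - 28*y + 66; no integer root y with |y| ≤ 4.
  x = -2: f_y(-2, y) = 3*y**2 - 24*y + 49; no integer root y with |y| ≤ 4.
  x = -1: f_y(-1, y) = 3*y**2 - 20*y + 34; no integer root y with |y| ≤ 4.
  x = 0: f_y(0, y) = 3*y**2 - 16*y + 21; vanishes at y ∈ {3}. (0, 3): f_x = 0, f = 0 — SINGULAR.
  x = 1: f_y(1, y) = 3*y**2 - 12*y + 10; no integer root y with |y| ≤ 4.
  x = 2: f_y(2, y) = 3*y**2 - 8*y + 1; no integer root y with |y| ≤ 4.
  x = 3: f_y(3, y) = 3*y**2 - 4*y - 6; no integer root y with |y| ≤ 4.
  x = 4: f_y(4, y) = 3*y**2 - 11; no integer root y with |y| ≤ 4.
Only singular point on the grid: (0, 3).
Classify: substitute x = 0 + u, y = 3 + v and expand: f = -u**3 + u**2*v - u**2 + 2*u*v**2 + v**3 + v**2.
No constant or linear terms (consistent with a singular point). Quadratic part: -u**2 + v**2. Cubic part: -u**3 + u**2*v + 2*u*v**2 + v**3.
The quadratic part v**2 - u**2 = (v − u)(v + u) splits into two distinct linear factors, so there are two distinct tangent lines y − 3 = ±(x − 0) — this is a node (ordinary double point).
Classification: node.


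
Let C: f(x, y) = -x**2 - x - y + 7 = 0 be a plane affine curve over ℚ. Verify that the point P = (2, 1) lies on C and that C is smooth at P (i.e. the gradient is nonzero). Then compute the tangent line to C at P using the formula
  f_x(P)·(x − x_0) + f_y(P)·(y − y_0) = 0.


Tangent line at P: -5*x - y + 11 = 0.

Step 1: f(2, 1) = 0, so P lies on C.
Step 2: partial derivatives
  f_x(x, y) = -2*x - 1, f_y(x, y) = -1.
  f_x(P) = -5, f_y(P) = -1 (gradient nonzero, so P is smooth).
Step 3: tangent line at P: -5·(x − 2) + -1·(y − 1) = 0.
Expanding: -5*x - y + 11 = 0.


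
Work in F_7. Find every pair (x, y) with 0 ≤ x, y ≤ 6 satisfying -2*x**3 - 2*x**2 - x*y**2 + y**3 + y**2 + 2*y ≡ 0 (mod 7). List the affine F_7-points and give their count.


Affine F_7-points: {(0, 0), (0, 3), (1, 6), (2, 3), (2, 6), (3, 6), (4, 3), (5, 1), (6, 0)}; count = 9.

For each of the 49 pairs (x, y) ∈ F_7², evaluate f(x, y) mod 7. Record the zeros.
  x = 0: [0↦0, 1↦4, 2↦2, 3↦0, 4↦4, 5↦6, 6↦5]  zeros at y ∈ {0, 3}
  x = 1: [0↦3, 1↦6, 2↦1, 3↦1, 4↦5, 5↦5, 6↦0]  zeros at y ∈ {6}
  x = 2: [0↦4, 1↦6, 2↦5, 3↦0, 4↦4, 5↦2, 6↦0]  zeros at y ∈ {3, 6}
  x = 3: [0↦5, 1↦6, 2↦2, 3↦6, 4↦3, 5↦6, 6↦0]  zeros at y ∈ {6}
  x = 4: [0↦1, 1↦1, 2↦1, 3↦0, 4↦4, 5↦5, 6↦2]  zeros at y ∈ {3}
  x = 5: [0↦1, 1↦0, 2↦4, 3↦5, 4↦2, 5↦1, 6↦1]  zeros at y ∈ {1}
  x = 6: [0↦0, 1↦5, 2↦6, 3↦2, 4↦6, 5↦3, 6↦6]  zeros at y ∈ {0}
Collecting zeros: affine points = {(0, 0), (0, 3), (1, 6), (2, 3), (2, 6), (3, 6), (4, 3), (5, 1), (6, 0)}.
Total count |C(F_7)_aff| = 9.


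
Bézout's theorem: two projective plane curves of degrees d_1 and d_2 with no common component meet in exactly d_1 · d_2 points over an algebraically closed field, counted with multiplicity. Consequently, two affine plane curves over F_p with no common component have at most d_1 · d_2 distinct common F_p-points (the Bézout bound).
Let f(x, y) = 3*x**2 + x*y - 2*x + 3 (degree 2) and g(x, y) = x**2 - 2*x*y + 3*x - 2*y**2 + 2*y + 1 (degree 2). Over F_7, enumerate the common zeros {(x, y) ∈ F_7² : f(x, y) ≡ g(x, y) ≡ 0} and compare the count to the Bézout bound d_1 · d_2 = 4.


Common zeros: {(2, 5), (3, 6)}; count = 2; Bézout bound = 4.

deg(f) = 2, deg(g) = 2, so Bézout bound = 4.
Scan x ∈ F_7. For each x, list the y ∈ F_7 with f(x, y) ≡ 0 and those with g(x, y) ≡ 0 (mod 7); the common zeros in that column are the intersection.
  x = 0: f ≡ 0 at y ∈ ∅; g ≡ 0 at y ∈ ∅; common: ∅.
  x = 1: f ≡ 0 at y ∈ {3}; g ≡ 0 at y ∈ ∅; common: ∅.
  x = 2: f ≡ 0 at y ∈ {5}; g ≡ 0 at y ∈ {1, 5}; common: {5}.
  x = 3: f ≡ 0 at y ∈ {6}; g ≡ 0 at y ∈ {6}; common: {6}.
  x = 4: f ≡ 0 at y ∈ {5}; g ≡ 0 at y ∈ {1, 3}; common: ∅.
  x = 5: f ≡ 0 at y ∈ {6}; g ≡ 0 at y ∈ {5}; common: ∅.
  x = 6: f ≡ 0 at y ∈ {1}; g ≡ 0 at y ∈ {3, 6}; common: ∅.
Collecting: common zeros = {(2, 5), (3, 6)}, so the count is 2.
Comparison with the Bézout bound: 2 ≤ 4 = deg(f)·deg(g), as expected for curves with no common component (the affine F_7-count falls short of the bound because intersections may lie at infinity, over extension fields, or carry multiplicity).


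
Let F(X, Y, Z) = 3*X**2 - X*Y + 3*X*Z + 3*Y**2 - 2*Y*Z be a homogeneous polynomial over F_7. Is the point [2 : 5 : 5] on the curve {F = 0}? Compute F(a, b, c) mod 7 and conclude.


F(2,5,5) ≡ 1 (mod 7); P is NOT on the curve.

Evaluate F(2, 5, 5) term-by-term (mod 7).
  3*X**2 ↦ 3·4·1·1 = 12
  -X*Y ↦ -1·2·5·1 = -10
  3*X*Z ↦ 3·2·1·5 = 30
  3*Y**2 ↦ 3·1·25·1 = 75
  -2*Y*Z ↦ -2·1·5·5 = -50
Sum: F(2, 5, 5) = (12) + (-10) + (30) + (75) + (-50) = 57.
Reducing mod 7: 57 ≡ 1 (mod 7).
Since F(a, b, c) ≡ 1 ≠ 0 (mod 7), P does NOT lie on the curve.


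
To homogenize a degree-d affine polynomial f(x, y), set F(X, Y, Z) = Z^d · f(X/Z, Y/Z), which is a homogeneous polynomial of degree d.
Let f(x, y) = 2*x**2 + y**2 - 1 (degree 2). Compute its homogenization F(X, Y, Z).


F(X, Y, Z) = 2*X**2 + Y**2 - Z**2

deg(f) = 2.
Substitute x = X/Z, y = Y/Z into f, then multiply by Z^2.
  monomial 2·x^2·y^0 ↦ 2·X^2·Y^0·Z^0.
  monomial 1·x^0·y^2 ↦ 1·X^0·Y^2·Z^0.
  monomial -1·x^0·y^0 ↦ -1·X^0·Y^0·Z^2.
Collecting: F(X, Y, Z) = 2*X**2 + Y**2 - Z**2.


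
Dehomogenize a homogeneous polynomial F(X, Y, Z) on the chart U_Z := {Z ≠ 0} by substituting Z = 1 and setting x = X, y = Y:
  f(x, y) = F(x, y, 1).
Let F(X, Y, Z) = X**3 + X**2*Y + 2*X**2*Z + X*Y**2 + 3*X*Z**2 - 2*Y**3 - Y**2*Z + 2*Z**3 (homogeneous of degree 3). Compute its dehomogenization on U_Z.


f(x, y) = x**3 + x**2*y + 2*x**2 + x*y**2 + 3*x - 2*y**3 - y**2 + 2

On U_Z we set Z = 1. Each monomial c·X^i·Y^j·Z^k in F becomes c·x^i·y^j·1^k = c·x^i·y^j.
Substituting Z = 1: F(X, Y, 1) = x**3 + x**2*y + 2*x**2 + x*y**2 + 3*x - 2*y**3 - y**2 + 2.
Note: deg(f) ≤ deg(F) = 3; strict inequality happens when F is divisible by Z (lost terms).


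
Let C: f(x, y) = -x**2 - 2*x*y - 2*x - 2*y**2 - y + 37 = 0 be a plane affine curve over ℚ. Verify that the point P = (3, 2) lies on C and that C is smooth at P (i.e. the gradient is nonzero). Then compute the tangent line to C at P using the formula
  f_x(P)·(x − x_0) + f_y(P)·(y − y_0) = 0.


Tangent line at P: -12*x - 15*y + 66 = 0.

Step 1: f(3, 2) = 0, so P lies on C.
Step 2: partial derivatives
  f_x(x, y) = -2*x - 2*y - 2, f_y(x, y) = -2*x - 4*y - 1.
  f_x(P) = -12, f_y(P) = -15 (gradient nonzero, so P is smooth).
Step 3: tangent line at P: -12·(x − 3) + -15·(y − 2) = 0.
Expanding: -12*x - 15*y + 66 = 0.


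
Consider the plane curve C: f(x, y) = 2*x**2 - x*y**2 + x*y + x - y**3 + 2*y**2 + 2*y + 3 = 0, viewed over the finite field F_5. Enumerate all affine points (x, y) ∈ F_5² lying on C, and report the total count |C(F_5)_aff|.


Affine F_5-points: {(0, 3), (1, 4), (2, 4), (4, 2)}; count = 4.

For each of the 25 pairs (x, y) ∈ F_5², evaluate f(x, y) mod 5. Record the zeros.
  x = 0: [0↦3, 1↦1, 2↦2, 3↦0, 4↦4]  zeros at y ∈ {3}
  x = 1: [0↦1, 1↦4, 2↦3, 3↦2, 4↦0]  zeros at y ∈ {4}
  x = 2: [0↦3, 1↦1, 2↦3, 3↦3, 4↦0]  zeros at y ∈ {4}
  x = 3: [0↦4, 1↦2, 2↦2, 3↦3, 4↦4]  zeros at y ∈ ∅
  x = 4: [0↦4, 1↦2, 2↦0, 3↦2, 4↦2]  zeros at y ∈ {2}
Collecting zeros: affine points = {(0, 3), (1, 4), (2, 4), (4, 2)}.
Total count |C(F_5)_aff| = 4.


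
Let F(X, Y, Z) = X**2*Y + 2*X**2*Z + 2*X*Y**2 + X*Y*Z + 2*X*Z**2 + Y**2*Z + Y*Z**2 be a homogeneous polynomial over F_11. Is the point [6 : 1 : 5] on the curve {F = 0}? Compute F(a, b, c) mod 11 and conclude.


F(6,1,5) ≡ 9 (mod 11); P is NOT on the curve.

Evaluate F(6, 1, 5) term-by-term (mod 11).
  X**2*Y ↦ 1·36·1·1 = 36
  2*X**2*Z ↦ 2·36·1·5 = 360
  2*X*Y**2 ↦ 2·6·1·1 = 12
  X*Y*Z ↦ 1·6·1·5 = 30
  2*X*Z**2 ↦ 2·6·1·25 = 300
  Y**2*Z ↦ 1·1·1·5 = 5
  Y*Z**2 ↦ 1·1·1·25 = 25
Sum: F(6, 1, 5) = (36) + (360) + (12) + (30) + (300) + (5) + (25) = 768.
Reducing mod 11: 768 ≡ 9 (mod 11).
Since F(a, b, c) ≡ 9 ≠ 0 (mod 11), P does NOT lie on the curve.


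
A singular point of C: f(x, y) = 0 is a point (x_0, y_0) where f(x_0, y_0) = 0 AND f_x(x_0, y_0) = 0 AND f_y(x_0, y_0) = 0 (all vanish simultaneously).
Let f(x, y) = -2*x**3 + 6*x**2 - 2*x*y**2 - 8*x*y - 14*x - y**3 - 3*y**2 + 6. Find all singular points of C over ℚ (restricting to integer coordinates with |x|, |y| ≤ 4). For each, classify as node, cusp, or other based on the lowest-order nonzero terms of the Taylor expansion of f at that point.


Singular points: {(1, -2)}; classification: cusp.

Compute partial derivatives:
  f_x = -6*x**2 + 12*x - 2*y**2 - 8*y - 14.
  f_y = -4*x*y - 8*x - 3*y**2 - 6*y.
Scan x_0 ∈ {−4, ..., 4}. For each x_0, f_y(x_0, y) is a polynomial in y; find its integer roots y ∈ {−4, ..., 4}, then test f_x and f at those candidates.
  x = -4: f_y(-4, y) = -3*y**2 + 10*y + 32; vanishes at y ∈ {-2}. (-4, -2): f_x = -150 ≠ 0.
  x = -3: f_y(-3, y) = -3*y**2 + 6*y + 24; vanishes at y ∈ {-2, 4}. (-3, -2): f_x = -96 ≠ 0; (-3, 4): f_x = -168 ≠ 0.
  x = -2: f_y(-2, y) = -3*y**2 + 2*y + 16; vanishes at y ∈ {-2}. (-2, -2): f_x = -54 ≠ 0.
  x = -1: f_y(-1, y) = -3*y**2 - 2*y + 8; vanishes at y ∈ {-2}. (-1, -2): f_x = -24 ≠ 0.
  x = 0: f_y(0, y) = -3*y**2 - 6*y; vanishes at y ∈ {-2, 0}. (0, -2): f_x = -6 ≠ 0; (0, 0): f_x = -14 ≠ 0.
  x = 1: f_y(1, y) = -3*y**2 - 10*y - 8; vanishes at y ∈ {-2}. (1, -2): f_x = 0, f = 0 — SINGULAR.
  x = 2: f_y(2, y) = -3*y**2 - 14*y - 16; vanishes at y ∈ {-2}. (2, -2): f_x = -6 ≠ 0.
  x = 3: f_y(3, y) = -3*y**2 - 18*y - 24; vanishes at y ∈ {-4, -2}. (3, -4): f_x = -32 ≠ 0; (3, -2): f_x = -24 ≠ 0.
  x = 4: f_y(4, y) = -3*y**2 - 22*y - 32; vanishes at y ∈ {-2}. (4, -2): f_x = -54 ≠ 0.
Only singular point on the grid: (1, -2).
Classify: substitute x = 1 + u, y = -2 + v and expand: f = -2*u**3 - 2*u*v**2 - v**3 + v**2.
No constant or linear terms (consistent with a singular point). Quadratic part: v**2. Cubic part: -2*u**3 - 2*u*v**2 - v**3.
The quadratic part v**2 is a perfect square, so there is a single (double) tangent line v = 0, i.e. y = -2. Restricting the cubic part to that line (v = 0) leaves -2*u**3 ≠ 0, so f is not divisible by v and the branch is v² ≈ 2*u**3 to lowest order — this is a cusp.
Classification: cusp.


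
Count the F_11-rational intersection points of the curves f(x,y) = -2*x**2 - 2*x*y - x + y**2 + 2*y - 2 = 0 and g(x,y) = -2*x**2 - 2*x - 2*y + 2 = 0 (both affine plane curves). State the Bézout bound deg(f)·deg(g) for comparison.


Common zeros: ∅; count = 0; Bézout bound = 4.

deg(f) = 2, deg(g) = 2, so Bézout bound = 4.
Scan x ∈ F_11. For each x, list the y ∈ F_11 with f(x, y) ≡ 0 and those with g(x, y) ≡ 0 (mod 11); the common zeros in that column are the intersection.
  x = 0: f ≡ 0 at y ∈ {4, 5}; g ≡ 0 at y ∈ {1}; common: ∅.
  x = 1: f ≡ 0 at y ∈ {4, 7}; g ≡ 0 at y ∈ {10}; common: ∅.
  x = 2: f ≡ 0 at y ∈ ∅; g ≡ 0 at y ∈ {6}; common: ∅.
  x = 3: f ≡ 0 at y ∈ {6, 9}; g ≡ 0 at y ∈ {0}; common: ∅.
  x = 4: f ≡ 0 at y ∈ {8, 9}; g ≡ 0 at y ∈ {3}; common: ∅.
  x = 5: f ≡ 0 at y ∈ ∅; g ≡ 0 at y ∈ {4}; common: ∅.
  x = 6: f ≡ 0 at y ∈ ∅; g ≡ 0 at y ∈ {3}; common: ∅.
  x = 7: f ≡ 0 at y ∈ {6}; g ≡ 0 at y ∈ {0}; common: ∅.
  x = 8: f ≡ 0 at y ∈ {7}; g ≡ 0 at y ∈ {6}; common: ∅.
  x = 9: f ≡ 0 at y ∈ ∅; g ≡ 0 at y ∈ {10}; common: ∅.
  x = 10: f ≡ 0 at y ∈ ∅; g ≡ 0 at y ∈ {1}; common: ∅.
Collecting: common zeros = ∅, so the count is 0.
Comparison with the Bézout bound: 0 ≤ 4 = deg(f)·deg(g), as expected for curves with no common component (the affine F_11-count falls short of the bound because intersections may lie at infinity, over extension fields, or carry multiplicity).


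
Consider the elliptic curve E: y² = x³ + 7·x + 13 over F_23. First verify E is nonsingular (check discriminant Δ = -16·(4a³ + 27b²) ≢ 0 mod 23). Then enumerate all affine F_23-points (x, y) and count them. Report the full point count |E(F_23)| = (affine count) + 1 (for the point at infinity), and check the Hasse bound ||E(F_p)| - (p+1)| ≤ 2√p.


Affine points = {(0, 6), (0, 17), (2, 9), (2, 14), (4, 6), (4, 17), (5, 9), (5, 14), (6, 8), (6, 15), (8, 11), (8, 12), (9, 0), (10, 5), (10, 18), (11, 8), (11, 15), (12, 10), (12, 13), (13, 1), (13, 22), (14, 7), (14, 16), (16, 9), (16, 14), (17, 10), (17, 13), (19, 6), (19, 17)}; affine count = 29; |E(F_23)| = 30.

Discriminant check: Δ ∝ 4a³ + 27b² = 4·7³ + 27·13² = 4·343 + 27·169 ≡ 1 (mod 23). Nonzero ⇒ E is nonsingular.
For each x ∈ F_23, compute rhs = x³ + 7·x + 13 mod 23, then count y ∈ F_23 with y² ≡ rhs.
  x = 0: rhs = 13, matching y values: 6, 17 (2 points).
  x = 1: rhs = 21, matching y values: none (0 points).
  x = 2: rhs = 12, matching y values: 9, 14 (2 points).
  x = 3: rhs = 15, matching y values: none (0 points).
  x = 4: rhs = 13, matching y values: 6, 17 (2 points).
  x = 5: rhs = 12, matching y values: 9, 14 (2 points).
  x = 6: rhs = 18, matching y values: 8, 15 (2 points).
  x = 7: rhs = 14, matching y values: none (0 points).
  x = 8: rhs = 6, matching y values: 11, 12 (2 points).
  x = 9: rhs = 0, matching y values: 0 (1 points).
  x = 10: rhs = 2, matching y values: 5, 18 (2 points).
  x = 11: rhs = 18, matching y values: 8, 15 (2 points).
  x = 12: rhs = 8, matching y values: 10, 13 (2 points).
  x = 13: rhs = 1, matching y values: 1, 22 (2 points).
  x = 14: rhs = 3, matching y values: 7, 16 (2 points).
  x = 15: rhs = 20, matching y values: none (0 points).
  x = 16: rhs = 12, matching y values: 9, 14 (2 points).
  x = 17: rhs = 8, matching y values: 10, 13 (2 points).
  x = 18: rhs = 14, matching y values: none (0 points).
  x = 19: rhs = 13, matching y values: 6, 17 (2 points).
  x = 20: rhs = 11, matching y values: none (0 points).
  x = 21: rhs = 14, matching y values: none (0 points).
  x = 22: rhs = 5, matching y values: none (0 points).
Total affine count: 29.
Full point count |E(F_23)| = 29 + 1 = 30.
Hasse bound: |30 − (23+1)| = |6| = 6 ≤ 2√23 ≈ 9.5917 ✓.


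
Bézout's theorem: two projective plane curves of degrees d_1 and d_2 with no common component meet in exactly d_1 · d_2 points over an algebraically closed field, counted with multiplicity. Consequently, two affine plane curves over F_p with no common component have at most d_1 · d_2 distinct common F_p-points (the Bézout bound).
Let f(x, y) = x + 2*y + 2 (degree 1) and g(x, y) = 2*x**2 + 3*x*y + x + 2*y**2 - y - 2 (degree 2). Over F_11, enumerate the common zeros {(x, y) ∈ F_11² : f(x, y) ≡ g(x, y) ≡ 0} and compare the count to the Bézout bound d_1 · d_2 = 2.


Common zeros: ∅; count = 0; Bézout bound = 2.

deg(f) = 1, deg(g) = 2, so Bézout bound = 2.
Scan x ∈ F_11. For each x, list the y ∈ F_11 with f(x, y) ≡ 0 and those with g(x, y) ≡ 0 (mod 11); the common zeros in that column are the intersection.
  x = 0: f ≡ 0 at y ∈ {10}; g ≡ 0 at y ∈ ∅; common: ∅.
  x = 1: f ≡ 0 at y ∈ {4}; g ≡ 0 at y ∈ ∅; common: ∅.
  x = 2: f ≡ 0 at y ∈ {9}; g ≡ 0 at y ∈ {6, 8}; common: ∅.
  x = 3: f ≡ 0 at y ∈ {3}; g ≡ 0 at y ∈ {9}; common: ∅.
  x = 4: f ≡ 0 at y ∈ {8}; g ≡ 0 at y ∈ {4, 7}; common: ∅.
  x = 5: f ≡ 0 at y ∈ {2}; g ≡ 0 at y ∈ {6, 9}; common: ∅.
  x = 6: f ≡ 0 at y ∈ {7}; g ≡ 0 at y ∈ {4}; common: ∅.
  x = 7: f ≡ 0 at y ∈ {1}; g ≡ 0 at y ∈ {5, 7}; common: ∅.
  x = 8: f ≡ 0 at y ∈ {6}; g ≡ 0 at y ∈ ∅; common: ∅.
  x = 9: f ≡ 0 at y ∈ {0}; g ≡ 0 at y ∈ ∅; common: ∅.
  x = 10: f ≡ 0 at y ∈ {5}; g ≡ 0 at y ∈ ∅; common: ∅.
Collecting: common zeros = ∅, so the count is 0.
Comparison with the Bézout bound: 0 ≤ 2 = deg(f)·deg(g), as expected for curves with no common component (the affine F_11-count falls short of the bound because intersections may lie at infinity, over extension fields, or carry multiplicity).


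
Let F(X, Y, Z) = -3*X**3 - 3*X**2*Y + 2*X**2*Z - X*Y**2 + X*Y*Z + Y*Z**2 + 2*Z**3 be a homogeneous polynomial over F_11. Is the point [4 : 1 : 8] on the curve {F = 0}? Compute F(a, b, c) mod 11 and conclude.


F(4,1,8) ≡ 10 (mod 11); P is NOT on the curve.

Evaluate F(4, 1, 8) term-by-term (mod 11).
  -3*X**3 ↦ -3·64·1·1 = -192
  -3*X**2*Y ↦ -3·16·1·1 = -48
  2*X**2*Z ↦ 2·16·1·8 = 256
  -X*Y**2 ↦ -1·4·1·1 = -4
  X*Y*Z ↦ 1·4·1·8 = 32
  Y*Z**2 ↦ 1·1·1·64 = 64
  2*Z**3 ↦ 2·1·1·512 = 1024
Sum: F(4, 1, 8) = (-192) + (-48) + (256) + (-4) + (32) + (64) + (1024) = 1132.
Reducing mod 11: 1132 ≡ 10 (mod 11).
Since F(a, b, c) ≡ 10 ≠ 0 (mod 11), P does NOT lie on the curve.


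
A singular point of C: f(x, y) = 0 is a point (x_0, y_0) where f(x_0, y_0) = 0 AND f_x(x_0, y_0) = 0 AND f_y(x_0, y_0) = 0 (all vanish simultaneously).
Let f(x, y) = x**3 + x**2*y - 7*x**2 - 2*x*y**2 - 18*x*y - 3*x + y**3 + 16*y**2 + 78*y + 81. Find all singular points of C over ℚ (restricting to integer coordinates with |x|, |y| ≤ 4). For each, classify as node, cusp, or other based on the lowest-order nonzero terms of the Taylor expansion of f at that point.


Singular points: {(3, -3)}; classification: node.

Compute partial derivatives:
  f_x = 3*x**2 + 2*x*y - 14*x - 2*y**2 - 18*y - 3.
  f_y = x**2 - 4*x*y - 18*x + 3*y**2 + 32*y + 78.
Scan x_0 ∈ {−4, ..., 4}. For each x_0, f_y(x_0, y) is a polynomial in y; find its integer roots y ∈ {−4, ..., 4}, then test f_x and f at those candidates.
  x = -4: f_y(-4, y) = 3*y**2 + 48*y + 166; no integer root y with |y| ≤ 4.
  x = -3: f_y(-3, y) = 3*y**2 + 44*y + 141; no integer root y with |y| ≤ 4.
  x = -2: f_y(-2, y) = 3*y**2 + 40*y + 118; no integer root y with |y| ≤ 4.
  x = -1: f_y(-1, y) = 3*y**2 + 36*y + 97; no integer root y with |y| ≤ 4.
  x = 0: f_y(0, y) = 3*y**2 + 32*y + 78; no integer root y with |y| ≤ 4.
  x = 1: f_y(1, y) = 3*y**2 + 28*y + 61; no integer root y with |y| ≤ 4.
  x = 2: f_y(2, y) = 3*y**2 + 24*y + 46; no integer root y with |y| ≤ 4.
  x = 3: f_y(3, y) = 3*y**2 + 20*y + 33; vanishes at y ∈ {-3}. (3, -3): f_x = 0, f = 0 — SINGULAR.
  x = 4: f_y(4, y) = 3*y**2 + 16*y + 22; no integer root y with |y| ≤ 4.
Only singular point on the grid: (3, -3).
Classify: substitute x = 3 + u, y = -3 + v and expand: f = u**3 + u**2*v - u**2 - 2*u*v**2 + v**3 + v**2.
No constant or linear terms (consistent with a singular point). Quadratic part: -u**2 + v**2. Cubic part: u**3 + u**2*v - 2*u*v**2 + v**3.
The quadratic part v**2 - u**2 = (v − u)(v + u) splits into two distinct linear factors, so there are two distinct tangent lines y − -3 = ±(x − 3) — this is a node (ordinary double point).
Classification: node.
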